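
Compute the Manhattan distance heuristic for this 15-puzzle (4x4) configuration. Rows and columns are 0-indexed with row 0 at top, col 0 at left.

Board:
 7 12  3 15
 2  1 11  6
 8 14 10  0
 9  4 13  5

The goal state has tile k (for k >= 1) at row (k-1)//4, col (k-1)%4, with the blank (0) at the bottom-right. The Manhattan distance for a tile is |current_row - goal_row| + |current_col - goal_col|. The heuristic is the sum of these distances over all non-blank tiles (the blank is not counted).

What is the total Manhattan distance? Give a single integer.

Answer: 37

Derivation:
Tile 7: (0,0)->(1,2) = 3
Tile 12: (0,1)->(2,3) = 4
Tile 3: (0,2)->(0,2) = 0
Tile 15: (0,3)->(3,2) = 4
Tile 2: (1,0)->(0,1) = 2
Tile 1: (1,1)->(0,0) = 2
Tile 11: (1,2)->(2,2) = 1
Tile 6: (1,3)->(1,1) = 2
Tile 8: (2,0)->(1,3) = 4
Tile 14: (2,1)->(3,1) = 1
Tile 10: (2,2)->(2,1) = 1
Tile 9: (3,0)->(2,0) = 1
Tile 4: (3,1)->(0,3) = 5
Tile 13: (3,2)->(3,0) = 2
Tile 5: (3,3)->(1,0) = 5
Sum: 3 + 4 + 0 + 4 + 2 + 2 + 1 + 2 + 4 + 1 + 1 + 1 + 5 + 2 + 5 = 37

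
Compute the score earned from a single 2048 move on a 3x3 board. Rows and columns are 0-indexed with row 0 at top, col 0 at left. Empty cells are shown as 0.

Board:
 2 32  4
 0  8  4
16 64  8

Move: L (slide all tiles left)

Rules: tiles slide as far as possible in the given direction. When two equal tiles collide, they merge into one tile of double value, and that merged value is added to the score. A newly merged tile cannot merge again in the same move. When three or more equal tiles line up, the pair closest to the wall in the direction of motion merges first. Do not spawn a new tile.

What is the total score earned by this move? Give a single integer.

Slide left:
row 0: [2, 32, 4] -> [2, 32, 4]  score +0 (running 0)
row 1: [0, 8, 4] -> [8, 4, 0]  score +0 (running 0)
row 2: [16, 64, 8] -> [16, 64, 8]  score +0 (running 0)
Board after move:
 2 32  4
 8  4  0
16 64  8

Answer: 0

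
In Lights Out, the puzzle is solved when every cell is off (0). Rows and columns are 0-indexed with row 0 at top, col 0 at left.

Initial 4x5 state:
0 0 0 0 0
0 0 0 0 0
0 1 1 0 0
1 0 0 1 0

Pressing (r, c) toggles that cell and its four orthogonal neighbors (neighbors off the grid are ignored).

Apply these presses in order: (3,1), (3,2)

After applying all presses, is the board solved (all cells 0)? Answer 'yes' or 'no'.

After press 1 at (3,1):
0 0 0 0 0
0 0 0 0 0
0 0 1 0 0
0 1 1 1 0

After press 2 at (3,2):
0 0 0 0 0
0 0 0 0 0
0 0 0 0 0
0 0 0 0 0

Lights still on: 0

Answer: yes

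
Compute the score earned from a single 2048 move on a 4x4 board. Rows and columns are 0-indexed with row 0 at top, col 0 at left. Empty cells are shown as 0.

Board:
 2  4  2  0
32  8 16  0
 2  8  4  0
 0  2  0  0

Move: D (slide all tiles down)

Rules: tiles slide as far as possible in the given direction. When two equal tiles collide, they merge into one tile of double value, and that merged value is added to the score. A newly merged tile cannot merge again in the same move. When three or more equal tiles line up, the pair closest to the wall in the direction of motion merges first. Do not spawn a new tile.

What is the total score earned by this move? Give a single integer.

Slide down:
col 0: [2, 32, 2, 0] -> [0, 2, 32, 2]  score +0 (running 0)
col 1: [4, 8, 8, 2] -> [0, 4, 16, 2]  score +16 (running 16)
col 2: [2, 16, 4, 0] -> [0, 2, 16, 4]  score +0 (running 16)
col 3: [0, 0, 0, 0] -> [0, 0, 0, 0]  score +0 (running 16)
Board after move:
 0  0  0  0
 2  4  2  0
32 16 16  0
 2  2  4  0

Answer: 16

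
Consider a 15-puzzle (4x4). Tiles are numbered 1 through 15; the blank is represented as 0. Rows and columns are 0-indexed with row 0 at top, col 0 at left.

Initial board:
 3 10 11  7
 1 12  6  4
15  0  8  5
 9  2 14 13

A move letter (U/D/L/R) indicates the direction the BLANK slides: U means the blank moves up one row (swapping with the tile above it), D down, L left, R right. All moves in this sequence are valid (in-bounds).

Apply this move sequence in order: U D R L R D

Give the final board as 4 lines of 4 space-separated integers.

Answer:  3 10 11  7
 1 12  6  4
15  8 14  5
 9  2  0 13

Derivation:
After move 1 (U):
 3 10 11  7
 1  0  6  4
15 12  8  5
 9  2 14 13

After move 2 (D):
 3 10 11  7
 1 12  6  4
15  0  8  5
 9  2 14 13

After move 3 (R):
 3 10 11  7
 1 12  6  4
15  8  0  5
 9  2 14 13

After move 4 (L):
 3 10 11  7
 1 12  6  4
15  0  8  5
 9  2 14 13

After move 5 (R):
 3 10 11  7
 1 12  6  4
15  8  0  5
 9  2 14 13

After move 6 (D):
 3 10 11  7
 1 12  6  4
15  8 14  5
 9  2  0 13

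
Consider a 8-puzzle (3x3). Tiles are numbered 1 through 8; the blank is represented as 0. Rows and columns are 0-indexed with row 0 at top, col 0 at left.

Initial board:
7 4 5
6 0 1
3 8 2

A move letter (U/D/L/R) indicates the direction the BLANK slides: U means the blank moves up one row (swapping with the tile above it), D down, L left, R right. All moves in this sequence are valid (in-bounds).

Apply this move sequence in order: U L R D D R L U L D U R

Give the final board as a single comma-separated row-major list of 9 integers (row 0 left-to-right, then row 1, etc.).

Answer: 7, 4, 5, 6, 0, 1, 3, 8, 2

Derivation:
After move 1 (U):
7 0 5
6 4 1
3 8 2

After move 2 (L):
0 7 5
6 4 1
3 8 2

After move 3 (R):
7 0 5
6 4 1
3 8 2

After move 4 (D):
7 4 5
6 0 1
3 8 2

After move 5 (D):
7 4 5
6 8 1
3 0 2

After move 6 (R):
7 4 5
6 8 1
3 2 0

After move 7 (L):
7 4 5
6 8 1
3 0 2

After move 8 (U):
7 4 5
6 0 1
3 8 2

After move 9 (L):
7 4 5
0 6 1
3 8 2

After move 10 (D):
7 4 5
3 6 1
0 8 2

After move 11 (U):
7 4 5
0 6 1
3 8 2

After move 12 (R):
7 4 5
6 0 1
3 8 2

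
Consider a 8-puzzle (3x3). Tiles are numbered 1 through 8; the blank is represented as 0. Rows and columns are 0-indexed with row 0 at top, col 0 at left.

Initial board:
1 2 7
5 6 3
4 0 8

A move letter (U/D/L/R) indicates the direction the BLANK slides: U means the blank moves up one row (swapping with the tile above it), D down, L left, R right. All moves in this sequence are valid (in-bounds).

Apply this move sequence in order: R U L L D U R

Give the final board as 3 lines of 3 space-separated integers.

Answer: 1 2 7
5 0 6
4 8 3

Derivation:
After move 1 (R):
1 2 7
5 6 3
4 8 0

After move 2 (U):
1 2 7
5 6 0
4 8 3

After move 3 (L):
1 2 7
5 0 6
4 8 3

After move 4 (L):
1 2 7
0 5 6
4 8 3

After move 5 (D):
1 2 7
4 5 6
0 8 3

After move 6 (U):
1 2 7
0 5 6
4 8 3

After move 7 (R):
1 2 7
5 0 6
4 8 3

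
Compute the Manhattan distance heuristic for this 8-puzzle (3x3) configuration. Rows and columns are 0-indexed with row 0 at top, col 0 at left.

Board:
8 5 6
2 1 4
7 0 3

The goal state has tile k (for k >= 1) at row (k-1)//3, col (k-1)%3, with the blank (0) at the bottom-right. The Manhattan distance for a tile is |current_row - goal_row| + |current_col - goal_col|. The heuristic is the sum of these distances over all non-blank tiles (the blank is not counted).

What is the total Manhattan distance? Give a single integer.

Tile 8: at (0,0), goal (2,1), distance |0-2|+|0-1| = 3
Tile 5: at (0,1), goal (1,1), distance |0-1|+|1-1| = 1
Tile 6: at (0,2), goal (1,2), distance |0-1|+|2-2| = 1
Tile 2: at (1,0), goal (0,1), distance |1-0|+|0-1| = 2
Tile 1: at (1,1), goal (0,0), distance |1-0|+|1-0| = 2
Tile 4: at (1,2), goal (1,0), distance |1-1|+|2-0| = 2
Tile 7: at (2,0), goal (2,0), distance |2-2|+|0-0| = 0
Tile 3: at (2,2), goal (0,2), distance |2-0|+|2-2| = 2
Sum: 3 + 1 + 1 + 2 + 2 + 2 + 0 + 2 = 13

Answer: 13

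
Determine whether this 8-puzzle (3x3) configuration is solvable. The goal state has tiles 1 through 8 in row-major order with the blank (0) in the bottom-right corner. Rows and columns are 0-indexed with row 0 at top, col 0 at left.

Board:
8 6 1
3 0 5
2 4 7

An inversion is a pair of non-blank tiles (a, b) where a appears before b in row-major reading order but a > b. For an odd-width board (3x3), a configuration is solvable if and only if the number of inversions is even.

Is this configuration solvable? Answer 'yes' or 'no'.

Inversions (pairs i<j in row-major order where tile[i] > tile[j] > 0): 15
15 is odd, so the puzzle is not solvable.

Answer: no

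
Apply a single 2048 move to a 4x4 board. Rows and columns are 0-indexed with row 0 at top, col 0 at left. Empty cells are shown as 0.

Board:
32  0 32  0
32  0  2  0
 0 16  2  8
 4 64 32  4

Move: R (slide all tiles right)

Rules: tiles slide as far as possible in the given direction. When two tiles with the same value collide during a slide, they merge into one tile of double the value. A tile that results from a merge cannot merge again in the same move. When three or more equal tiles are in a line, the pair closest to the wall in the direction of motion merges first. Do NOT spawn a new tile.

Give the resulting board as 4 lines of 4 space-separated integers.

Answer:  0  0  0 64
 0  0 32  2
 0 16  2  8
 4 64 32  4

Derivation:
Slide right:
row 0: [32, 0, 32, 0] -> [0, 0, 0, 64]
row 1: [32, 0, 2, 0] -> [0, 0, 32, 2]
row 2: [0, 16, 2, 8] -> [0, 16, 2, 8]
row 3: [4, 64, 32, 4] -> [4, 64, 32, 4]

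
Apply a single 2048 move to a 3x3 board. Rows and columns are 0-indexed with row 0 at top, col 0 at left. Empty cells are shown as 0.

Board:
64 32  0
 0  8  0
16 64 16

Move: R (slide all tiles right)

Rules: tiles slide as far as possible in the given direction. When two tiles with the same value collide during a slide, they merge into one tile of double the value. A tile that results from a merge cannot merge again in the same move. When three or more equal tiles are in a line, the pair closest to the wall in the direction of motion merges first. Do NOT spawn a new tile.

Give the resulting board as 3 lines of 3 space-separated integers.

Slide right:
row 0: [64, 32, 0] -> [0, 64, 32]
row 1: [0, 8, 0] -> [0, 0, 8]
row 2: [16, 64, 16] -> [16, 64, 16]

Answer:  0 64 32
 0  0  8
16 64 16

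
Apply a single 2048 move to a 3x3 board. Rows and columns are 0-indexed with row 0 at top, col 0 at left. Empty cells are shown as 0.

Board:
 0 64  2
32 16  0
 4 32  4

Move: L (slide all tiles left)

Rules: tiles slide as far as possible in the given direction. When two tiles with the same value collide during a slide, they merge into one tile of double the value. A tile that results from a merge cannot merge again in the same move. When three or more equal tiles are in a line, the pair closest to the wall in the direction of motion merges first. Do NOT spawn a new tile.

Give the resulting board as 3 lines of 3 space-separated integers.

Answer: 64  2  0
32 16  0
 4 32  4

Derivation:
Slide left:
row 0: [0, 64, 2] -> [64, 2, 0]
row 1: [32, 16, 0] -> [32, 16, 0]
row 2: [4, 32, 4] -> [4, 32, 4]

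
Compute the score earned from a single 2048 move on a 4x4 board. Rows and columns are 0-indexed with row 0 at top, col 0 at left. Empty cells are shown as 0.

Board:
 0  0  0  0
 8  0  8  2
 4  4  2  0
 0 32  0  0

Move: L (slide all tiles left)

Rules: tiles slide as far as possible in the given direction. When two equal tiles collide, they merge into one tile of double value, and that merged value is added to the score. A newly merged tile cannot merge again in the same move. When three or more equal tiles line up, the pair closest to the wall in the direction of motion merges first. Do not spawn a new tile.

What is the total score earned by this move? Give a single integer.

Answer: 24

Derivation:
Slide left:
row 0: [0, 0, 0, 0] -> [0, 0, 0, 0]  score +0 (running 0)
row 1: [8, 0, 8, 2] -> [16, 2, 0, 0]  score +16 (running 16)
row 2: [4, 4, 2, 0] -> [8, 2, 0, 0]  score +8 (running 24)
row 3: [0, 32, 0, 0] -> [32, 0, 0, 0]  score +0 (running 24)
Board after move:
 0  0  0  0
16  2  0  0
 8  2  0  0
32  0  0  0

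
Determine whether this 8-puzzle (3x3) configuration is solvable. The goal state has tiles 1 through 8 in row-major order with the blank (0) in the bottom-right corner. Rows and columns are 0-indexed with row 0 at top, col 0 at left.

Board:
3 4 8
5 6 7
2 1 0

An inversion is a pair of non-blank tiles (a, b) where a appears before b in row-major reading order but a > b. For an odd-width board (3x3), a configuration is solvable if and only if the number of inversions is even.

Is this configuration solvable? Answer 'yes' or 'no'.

Answer: yes

Derivation:
Inversions (pairs i<j in row-major order where tile[i] > tile[j] > 0): 16
16 is even, so the puzzle is solvable.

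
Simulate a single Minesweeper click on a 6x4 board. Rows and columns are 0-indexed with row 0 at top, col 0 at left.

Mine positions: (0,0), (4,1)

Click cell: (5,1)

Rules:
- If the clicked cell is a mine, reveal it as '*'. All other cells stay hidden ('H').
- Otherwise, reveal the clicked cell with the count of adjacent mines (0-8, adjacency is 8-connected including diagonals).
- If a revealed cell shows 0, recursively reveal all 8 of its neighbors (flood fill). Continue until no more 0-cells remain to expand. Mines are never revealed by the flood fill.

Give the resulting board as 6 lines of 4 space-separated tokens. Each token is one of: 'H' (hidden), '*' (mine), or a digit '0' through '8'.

H H H H
H H H H
H H H H
H H H H
H H H H
H 1 H H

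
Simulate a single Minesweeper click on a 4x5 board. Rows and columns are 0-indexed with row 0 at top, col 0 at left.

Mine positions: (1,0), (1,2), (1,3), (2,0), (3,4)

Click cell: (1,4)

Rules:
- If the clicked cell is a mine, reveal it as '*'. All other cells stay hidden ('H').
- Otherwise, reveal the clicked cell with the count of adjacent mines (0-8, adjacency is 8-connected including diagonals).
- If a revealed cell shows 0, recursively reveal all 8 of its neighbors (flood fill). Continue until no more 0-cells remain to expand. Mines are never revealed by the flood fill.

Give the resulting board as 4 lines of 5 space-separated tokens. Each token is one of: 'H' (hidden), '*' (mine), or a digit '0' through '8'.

H H H H H
H H H H 1
H H H H H
H H H H H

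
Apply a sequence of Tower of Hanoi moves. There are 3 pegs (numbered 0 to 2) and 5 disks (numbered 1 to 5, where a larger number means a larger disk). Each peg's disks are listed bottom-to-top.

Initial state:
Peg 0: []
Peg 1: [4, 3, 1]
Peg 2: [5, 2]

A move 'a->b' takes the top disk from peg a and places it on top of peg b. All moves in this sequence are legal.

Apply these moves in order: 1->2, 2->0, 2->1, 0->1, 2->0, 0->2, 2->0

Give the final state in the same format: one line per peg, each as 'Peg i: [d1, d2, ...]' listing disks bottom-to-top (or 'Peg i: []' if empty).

Answer: Peg 0: [5]
Peg 1: [4, 3, 2, 1]
Peg 2: []

Derivation:
After move 1 (1->2):
Peg 0: []
Peg 1: [4, 3]
Peg 2: [5, 2, 1]

After move 2 (2->0):
Peg 0: [1]
Peg 1: [4, 3]
Peg 2: [5, 2]

After move 3 (2->1):
Peg 0: [1]
Peg 1: [4, 3, 2]
Peg 2: [5]

After move 4 (0->1):
Peg 0: []
Peg 1: [4, 3, 2, 1]
Peg 2: [5]

After move 5 (2->0):
Peg 0: [5]
Peg 1: [4, 3, 2, 1]
Peg 2: []

After move 6 (0->2):
Peg 0: []
Peg 1: [4, 3, 2, 1]
Peg 2: [5]

After move 7 (2->0):
Peg 0: [5]
Peg 1: [4, 3, 2, 1]
Peg 2: []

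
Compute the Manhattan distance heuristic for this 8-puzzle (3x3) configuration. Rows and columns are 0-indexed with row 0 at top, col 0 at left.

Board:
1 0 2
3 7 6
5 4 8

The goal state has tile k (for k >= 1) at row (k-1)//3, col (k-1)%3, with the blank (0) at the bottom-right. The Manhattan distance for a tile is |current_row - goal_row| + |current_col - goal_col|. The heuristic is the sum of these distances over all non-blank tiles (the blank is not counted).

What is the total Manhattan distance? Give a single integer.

Tile 1: at (0,0), goal (0,0), distance |0-0|+|0-0| = 0
Tile 2: at (0,2), goal (0,1), distance |0-0|+|2-1| = 1
Tile 3: at (1,0), goal (0,2), distance |1-0|+|0-2| = 3
Tile 7: at (1,1), goal (2,0), distance |1-2|+|1-0| = 2
Tile 6: at (1,2), goal (1,2), distance |1-1|+|2-2| = 0
Tile 5: at (2,0), goal (1,1), distance |2-1|+|0-1| = 2
Tile 4: at (2,1), goal (1,0), distance |2-1|+|1-0| = 2
Tile 8: at (2,2), goal (2,1), distance |2-2|+|2-1| = 1
Sum: 0 + 1 + 3 + 2 + 0 + 2 + 2 + 1 = 11

Answer: 11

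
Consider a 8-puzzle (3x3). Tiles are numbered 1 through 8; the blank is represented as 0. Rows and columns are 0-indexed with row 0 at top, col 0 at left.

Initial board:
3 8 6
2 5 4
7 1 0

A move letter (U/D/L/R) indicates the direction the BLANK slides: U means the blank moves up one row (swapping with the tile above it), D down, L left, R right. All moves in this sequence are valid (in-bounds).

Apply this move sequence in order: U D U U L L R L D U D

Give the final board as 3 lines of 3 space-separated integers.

Answer: 2 3 8
0 5 6
7 1 4

Derivation:
After move 1 (U):
3 8 6
2 5 0
7 1 4

After move 2 (D):
3 8 6
2 5 4
7 1 0

After move 3 (U):
3 8 6
2 5 0
7 1 4

After move 4 (U):
3 8 0
2 5 6
7 1 4

After move 5 (L):
3 0 8
2 5 6
7 1 4

After move 6 (L):
0 3 8
2 5 6
7 1 4

After move 7 (R):
3 0 8
2 5 6
7 1 4

After move 8 (L):
0 3 8
2 5 6
7 1 4

After move 9 (D):
2 3 8
0 5 6
7 1 4

After move 10 (U):
0 3 8
2 5 6
7 1 4

After move 11 (D):
2 3 8
0 5 6
7 1 4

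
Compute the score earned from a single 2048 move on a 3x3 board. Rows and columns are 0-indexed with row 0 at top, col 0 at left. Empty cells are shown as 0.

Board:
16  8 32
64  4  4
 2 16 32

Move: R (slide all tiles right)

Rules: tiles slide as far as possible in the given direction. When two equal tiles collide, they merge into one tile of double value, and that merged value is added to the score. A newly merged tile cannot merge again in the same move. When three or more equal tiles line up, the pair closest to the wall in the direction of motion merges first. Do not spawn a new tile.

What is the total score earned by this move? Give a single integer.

Slide right:
row 0: [16, 8, 32] -> [16, 8, 32]  score +0 (running 0)
row 1: [64, 4, 4] -> [0, 64, 8]  score +8 (running 8)
row 2: [2, 16, 32] -> [2, 16, 32]  score +0 (running 8)
Board after move:
16  8 32
 0 64  8
 2 16 32

Answer: 8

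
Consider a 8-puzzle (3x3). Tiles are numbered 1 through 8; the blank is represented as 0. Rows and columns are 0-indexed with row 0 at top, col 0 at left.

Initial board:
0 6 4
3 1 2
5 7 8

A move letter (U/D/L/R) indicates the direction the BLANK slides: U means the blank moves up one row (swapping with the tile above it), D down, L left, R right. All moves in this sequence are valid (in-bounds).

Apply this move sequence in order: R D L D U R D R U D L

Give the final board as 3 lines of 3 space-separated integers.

Answer: 6 1 4
3 7 2
5 0 8

Derivation:
After move 1 (R):
6 0 4
3 1 2
5 7 8

After move 2 (D):
6 1 4
3 0 2
5 7 8

After move 3 (L):
6 1 4
0 3 2
5 7 8

After move 4 (D):
6 1 4
5 3 2
0 7 8

After move 5 (U):
6 1 4
0 3 2
5 7 8

After move 6 (R):
6 1 4
3 0 2
5 7 8

After move 7 (D):
6 1 4
3 7 2
5 0 8

After move 8 (R):
6 1 4
3 7 2
5 8 0

After move 9 (U):
6 1 4
3 7 0
5 8 2

After move 10 (D):
6 1 4
3 7 2
5 8 0

After move 11 (L):
6 1 4
3 7 2
5 0 8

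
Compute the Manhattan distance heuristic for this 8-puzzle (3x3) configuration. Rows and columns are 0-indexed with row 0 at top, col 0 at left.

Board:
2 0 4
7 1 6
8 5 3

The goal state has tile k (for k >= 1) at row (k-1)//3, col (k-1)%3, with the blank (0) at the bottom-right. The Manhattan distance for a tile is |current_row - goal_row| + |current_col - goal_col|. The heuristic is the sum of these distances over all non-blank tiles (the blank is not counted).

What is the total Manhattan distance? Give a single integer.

Answer: 11

Derivation:
Tile 2: (0,0)->(0,1) = 1
Tile 4: (0,2)->(1,0) = 3
Tile 7: (1,0)->(2,0) = 1
Tile 1: (1,1)->(0,0) = 2
Tile 6: (1,2)->(1,2) = 0
Tile 8: (2,0)->(2,1) = 1
Tile 5: (2,1)->(1,1) = 1
Tile 3: (2,2)->(0,2) = 2
Sum: 1 + 3 + 1 + 2 + 0 + 1 + 1 + 2 = 11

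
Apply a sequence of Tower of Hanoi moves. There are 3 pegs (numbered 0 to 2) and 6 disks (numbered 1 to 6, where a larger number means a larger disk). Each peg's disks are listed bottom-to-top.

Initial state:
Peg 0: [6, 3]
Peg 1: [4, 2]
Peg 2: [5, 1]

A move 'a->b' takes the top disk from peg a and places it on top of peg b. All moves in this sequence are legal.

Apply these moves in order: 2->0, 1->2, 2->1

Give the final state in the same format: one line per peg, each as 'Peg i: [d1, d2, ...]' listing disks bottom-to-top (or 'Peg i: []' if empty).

Answer: Peg 0: [6, 3, 1]
Peg 1: [4, 2]
Peg 2: [5]

Derivation:
After move 1 (2->0):
Peg 0: [6, 3, 1]
Peg 1: [4, 2]
Peg 2: [5]

After move 2 (1->2):
Peg 0: [6, 3, 1]
Peg 1: [4]
Peg 2: [5, 2]

After move 3 (2->1):
Peg 0: [6, 3, 1]
Peg 1: [4, 2]
Peg 2: [5]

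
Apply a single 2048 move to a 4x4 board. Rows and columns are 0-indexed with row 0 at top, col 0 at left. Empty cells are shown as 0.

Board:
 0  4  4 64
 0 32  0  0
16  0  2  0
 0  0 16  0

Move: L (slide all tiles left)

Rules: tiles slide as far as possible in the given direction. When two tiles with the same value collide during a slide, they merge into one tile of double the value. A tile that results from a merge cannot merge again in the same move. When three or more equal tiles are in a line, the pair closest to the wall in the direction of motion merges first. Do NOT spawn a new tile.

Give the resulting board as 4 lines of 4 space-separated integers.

Slide left:
row 0: [0, 4, 4, 64] -> [8, 64, 0, 0]
row 1: [0, 32, 0, 0] -> [32, 0, 0, 0]
row 2: [16, 0, 2, 0] -> [16, 2, 0, 0]
row 3: [0, 0, 16, 0] -> [16, 0, 0, 0]

Answer:  8 64  0  0
32  0  0  0
16  2  0  0
16  0  0  0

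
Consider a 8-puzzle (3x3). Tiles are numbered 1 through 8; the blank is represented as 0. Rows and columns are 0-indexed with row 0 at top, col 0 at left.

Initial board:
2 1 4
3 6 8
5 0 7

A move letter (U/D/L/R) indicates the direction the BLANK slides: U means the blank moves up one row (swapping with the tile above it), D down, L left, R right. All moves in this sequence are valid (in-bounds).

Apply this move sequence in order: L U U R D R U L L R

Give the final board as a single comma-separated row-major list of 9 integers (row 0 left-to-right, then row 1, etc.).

Answer: 1, 0, 6, 2, 8, 4, 3, 5, 7

Derivation:
After move 1 (L):
2 1 4
3 6 8
0 5 7

After move 2 (U):
2 1 4
0 6 8
3 5 7

After move 3 (U):
0 1 4
2 6 8
3 5 7

After move 4 (R):
1 0 4
2 6 8
3 5 7

After move 5 (D):
1 6 4
2 0 8
3 5 7

After move 6 (R):
1 6 4
2 8 0
3 5 7

After move 7 (U):
1 6 0
2 8 4
3 5 7

After move 8 (L):
1 0 6
2 8 4
3 5 7

After move 9 (L):
0 1 6
2 8 4
3 5 7

After move 10 (R):
1 0 6
2 8 4
3 5 7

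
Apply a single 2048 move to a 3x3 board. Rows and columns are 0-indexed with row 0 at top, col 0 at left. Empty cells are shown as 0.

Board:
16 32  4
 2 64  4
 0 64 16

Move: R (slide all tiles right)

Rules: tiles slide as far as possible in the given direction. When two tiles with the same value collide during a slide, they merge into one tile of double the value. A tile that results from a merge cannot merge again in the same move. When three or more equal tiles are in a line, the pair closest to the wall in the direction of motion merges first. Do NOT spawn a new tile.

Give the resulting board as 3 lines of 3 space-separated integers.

Slide right:
row 0: [16, 32, 4] -> [16, 32, 4]
row 1: [2, 64, 4] -> [2, 64, 4]
row 2: [0, 64, 16] -> [0, 64, 16]

Answer: 16 32  4
 2 64  4
 0 64 16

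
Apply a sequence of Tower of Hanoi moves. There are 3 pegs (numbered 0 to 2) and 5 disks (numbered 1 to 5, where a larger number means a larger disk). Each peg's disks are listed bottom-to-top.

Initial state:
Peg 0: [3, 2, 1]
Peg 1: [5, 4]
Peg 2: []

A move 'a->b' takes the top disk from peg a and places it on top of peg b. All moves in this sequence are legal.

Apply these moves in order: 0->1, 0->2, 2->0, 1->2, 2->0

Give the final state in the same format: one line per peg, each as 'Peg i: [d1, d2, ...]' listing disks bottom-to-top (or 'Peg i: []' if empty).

After move 1 (0->1):
Peg 0: [3, 2]
Peg 1: [5, 4, 1]
Peg 2: []

After move 2 (0->2):
Peg 0: [3]
Peg 1: [5, 4, 1]
Peg 2: [2]

After move 3 (2->0):
Peg 0: [3, 2]
Peg 1: [5, 4, 1]
Peg 2: []

After move 4 (1->2):
Peg 0: [3, 2]
Peg 1: [5, 4]
Peg 2: [1]

After move 5 (2->0):
Peg 0: [3, 2, 1]
Peg 1: [5, 4]
Peg 2: []

Answer: Peg 0: [3, 2, 1]
Peg 1: [5, 4]
Peg 2: []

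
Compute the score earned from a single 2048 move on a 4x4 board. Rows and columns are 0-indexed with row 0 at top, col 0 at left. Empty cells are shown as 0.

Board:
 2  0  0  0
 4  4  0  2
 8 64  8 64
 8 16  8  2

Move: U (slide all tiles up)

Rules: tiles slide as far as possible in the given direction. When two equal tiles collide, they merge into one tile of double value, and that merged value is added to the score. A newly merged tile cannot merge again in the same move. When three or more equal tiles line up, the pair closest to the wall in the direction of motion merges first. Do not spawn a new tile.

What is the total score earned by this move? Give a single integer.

Slide up:
col 0: [2, 4, 8, 8] -> [2, 4, 16, 0]  score +16 (running 16)
col 1: [0, 4, 64, 16] -> [4, 64, 16, 0]  score +0 (running 16)
col 2: [0, 0, 8, 8] -> [16, 0, 0, 0]  score +16 (running 32)
col 3: [0, 2, 64, 2] -> [2, 64, 2, 0]  score +0 (running 32)
Board after move:
 2  4 16  2
 4 64  0 64
16 16  0  2
 0  0  0  0

Answer: 32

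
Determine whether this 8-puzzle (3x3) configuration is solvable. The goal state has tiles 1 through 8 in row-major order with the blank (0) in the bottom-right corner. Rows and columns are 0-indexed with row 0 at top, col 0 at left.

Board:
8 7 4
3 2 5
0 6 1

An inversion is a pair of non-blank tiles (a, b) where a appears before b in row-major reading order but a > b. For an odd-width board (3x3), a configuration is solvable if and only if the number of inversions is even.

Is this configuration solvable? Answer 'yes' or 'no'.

Answer: no

Derivation:
Inversions (pairs i<j in row-major order where tile[i] > tile[j] > 0): 21
21 is odd, so the puzzle is not solvable.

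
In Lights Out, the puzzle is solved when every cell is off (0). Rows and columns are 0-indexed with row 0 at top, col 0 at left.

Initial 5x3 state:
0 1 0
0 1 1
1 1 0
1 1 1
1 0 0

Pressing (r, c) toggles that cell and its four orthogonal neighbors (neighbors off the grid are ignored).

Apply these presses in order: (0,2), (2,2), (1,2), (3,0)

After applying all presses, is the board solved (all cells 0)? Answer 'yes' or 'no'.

Answer: yes

Derivation:
After press 1 at (0,2):
0 0 1
0 1 0
1 1 0
1 1 1
1 0 0

After press 2 at (2,2):
0 0 1
0 1 1
1 0 1
1 1 0
1 0 0

After press 3 at (1,2):
0 0 0
0 0 0
1 0 0
1 1 0
1 0 0

After press 4 at (3,0):
0 0 0
0 0 0
0 0 0
0 0 0
0 0 0

Lights still on: 0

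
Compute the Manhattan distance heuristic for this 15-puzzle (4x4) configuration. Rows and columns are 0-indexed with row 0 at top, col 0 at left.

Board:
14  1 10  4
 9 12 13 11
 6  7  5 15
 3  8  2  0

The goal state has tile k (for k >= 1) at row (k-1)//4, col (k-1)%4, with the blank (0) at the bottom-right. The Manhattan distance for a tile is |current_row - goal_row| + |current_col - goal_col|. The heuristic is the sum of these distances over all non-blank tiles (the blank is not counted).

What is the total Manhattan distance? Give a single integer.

Answer: 40

Derivation:
Tile 14: at (0,0), goal (3,1), distance |0-3|+|0-1| = 4
Tile 1: at (0,1), goal (0,0), distance |0-0|+|1-0| = 1
Tile 10: at (0,2), goal (2,1), distance |0-2|+|2-1| = 3
Tile 4: at (0,3), goal (0,3), distance |0-0|+|3-3| = 0
Tile 9: at (1,0), goal (2,0), distance |1-2|+|0-0| = 1
Tile 12: at (1,1), goal (2,3), distance |1-2|+|1-3| = 3
Tile 13: at (1,2), goal (3,0), distance |1-3|+|2-0| = 4
Tile 11: at (1,3), goal (2,2), distance |1-2|+|3-2| = 2
Tile 6: at (2,0), goal (1,1), distance |2-1|+|0-1| = 2
Tile 7: at (2,1), goal (1,2), distance |2-1|+|1-2| = 2
Tile 5: at (2,2), goal (1,0), distance |2-1|+|2-0| = 3
Tile 15: at (2,3), goal (3,2), distance |2-3|+|3-2| = 2
Tile 3: at (3,0), goal (0,2), distance |3-0|+|0-2| = 5
Tile 8: at (3,1), goal (1,3), distance |3-1|+|1-3| = 4
Tile 2: at (3,2), goal (0,1), distance |3-0|+|2-1| = 4
Sum: 4 + 1 + 3 + 0 + 1 + 3 + 4 + 2 + 2 + 2 + 3 + 2 + 5 + 4 + 4 = 40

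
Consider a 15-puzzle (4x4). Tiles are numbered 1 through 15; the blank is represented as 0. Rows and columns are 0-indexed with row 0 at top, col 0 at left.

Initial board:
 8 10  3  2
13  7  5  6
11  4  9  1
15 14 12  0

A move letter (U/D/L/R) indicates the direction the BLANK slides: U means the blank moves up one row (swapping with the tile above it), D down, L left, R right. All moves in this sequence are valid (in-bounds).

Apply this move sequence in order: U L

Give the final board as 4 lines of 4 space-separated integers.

Answer:  8 10  3  2
13  7  5  6
11  4  0  9
15 14 12  1

Derivation:
After move 1 (U):
 8 10  3  2
13  7  5  6
11  4  9  0
15 14 12  1

After move 2 (L):
 8 10  3  2
13  7  5  6
11  4  0  9
15 14 12  1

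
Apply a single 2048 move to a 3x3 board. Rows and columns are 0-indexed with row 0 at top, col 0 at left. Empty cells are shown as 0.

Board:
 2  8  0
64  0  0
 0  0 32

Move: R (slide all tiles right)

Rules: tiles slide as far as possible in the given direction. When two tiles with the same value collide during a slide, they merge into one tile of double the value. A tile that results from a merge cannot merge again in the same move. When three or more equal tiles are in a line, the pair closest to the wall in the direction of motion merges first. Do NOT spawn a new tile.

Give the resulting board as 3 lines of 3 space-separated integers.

Answer:  0  2  8
 0  0 64
 0  0 32

Derivation:
Slide right:
row 0: [2, 8, 0] -> [0, 2, 8]
row 1: [64, 0, 0] -> [0, 0, 64]
row 2: [0, 0, 32] -> [0, 0, 32]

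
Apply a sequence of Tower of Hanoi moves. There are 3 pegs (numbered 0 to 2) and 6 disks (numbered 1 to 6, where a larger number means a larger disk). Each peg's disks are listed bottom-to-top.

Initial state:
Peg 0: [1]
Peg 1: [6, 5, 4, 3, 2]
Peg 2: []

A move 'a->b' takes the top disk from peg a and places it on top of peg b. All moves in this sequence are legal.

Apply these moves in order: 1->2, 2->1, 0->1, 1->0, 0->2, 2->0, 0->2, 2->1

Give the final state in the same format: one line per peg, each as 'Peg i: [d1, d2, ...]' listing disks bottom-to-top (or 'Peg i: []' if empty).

Answer: Peg 0: []
Peg 1: [6, 5, 4, 3, 2, 1]
Peg 2: []

Derivation:
After move 1 (1->2):
Peg 0: [1]
Peg 1: [6, 5, 4, 3]
Peg 2: [2]

After move 2 (2->1):
Peg 0: [1]
Peg 1: [6, 5, 4, 3, 2]
Peg 2: []

After move 3 (0->1):
Peg 0: []
Peg 1: [6, 5, 4, 3, 2, 1]
Peg 2: []

After move 4 (1->0):
Peg 0: [1]
Peg 1: [6, 5, 4, 3, 2]
Peg 2: []

After move 5 (0->2):
Peg 0: []
Peg 1: [6, 5, 4, 3, 2]
Peg 2: [1]

After move 6 (2->0):
Peg 0: [1]
Peg 1: [6, 5, 4, 3, 2]
Peg 2: []

After move 7 (0->2):
Peg 0: []
Peg 1: [6, 5, 4, 3, 2]
Peg 2: [1]

After move 8 (2->1):
Peg 0: []
Peg 1: [6, 5, 4, 3, 2, 1]
Peg 2: []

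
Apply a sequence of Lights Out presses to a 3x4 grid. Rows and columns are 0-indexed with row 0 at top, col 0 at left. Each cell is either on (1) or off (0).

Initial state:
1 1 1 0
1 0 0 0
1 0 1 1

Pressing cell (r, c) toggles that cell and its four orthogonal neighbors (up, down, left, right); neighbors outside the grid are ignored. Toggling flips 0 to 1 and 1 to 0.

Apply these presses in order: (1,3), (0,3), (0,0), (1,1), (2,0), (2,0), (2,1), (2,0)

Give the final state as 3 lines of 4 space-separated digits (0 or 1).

After press 1 at (1,3):
1 1 1 1
1 0 1 1
1 0 1 0

After press 2 at (0,3):
1 1 0 0
1 0 1 0
1 0 1 0

After press 3 at (0,0):
0 0 0 0
0 0 1 0
1 0 1 0

After press 4 at (1,1):
0 1 0 0
1 1 0 0
1 1 1 0

After press 5 at (2,0):
0 1 0 0
0 1 0 0
0 0 1 0

After press 6 at (2,0):
0 1 0 0
1 1 0 0
1 1 1 0

After press 7 at (2,1):
0 1 0 0
1 0 0 0
0 0 0 0

After press 8 at (2,0):
0 1 0 0
0 0 0 0
1 1 0 0

Answer: 0 1 0 0
0 0 0 0
1 1 0 0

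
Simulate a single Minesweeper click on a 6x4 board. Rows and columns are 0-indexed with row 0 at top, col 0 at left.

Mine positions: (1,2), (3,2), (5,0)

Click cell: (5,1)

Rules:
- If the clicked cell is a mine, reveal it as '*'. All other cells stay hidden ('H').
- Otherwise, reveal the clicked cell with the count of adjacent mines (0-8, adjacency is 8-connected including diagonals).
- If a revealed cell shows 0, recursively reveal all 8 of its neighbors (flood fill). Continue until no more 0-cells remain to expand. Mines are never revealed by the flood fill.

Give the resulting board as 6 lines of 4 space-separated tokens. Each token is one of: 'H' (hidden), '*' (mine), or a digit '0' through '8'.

H H H H
H H H H
H H H H
H H H H
H H H H
H 1 H H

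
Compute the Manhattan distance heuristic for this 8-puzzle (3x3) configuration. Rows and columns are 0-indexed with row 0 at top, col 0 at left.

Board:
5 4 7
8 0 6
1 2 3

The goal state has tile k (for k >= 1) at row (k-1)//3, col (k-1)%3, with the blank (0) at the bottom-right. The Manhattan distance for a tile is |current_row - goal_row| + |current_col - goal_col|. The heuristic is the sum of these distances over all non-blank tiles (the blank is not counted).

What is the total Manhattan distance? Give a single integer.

Tile 5: (0,0)->(1,1) = 2
Tile 4: (0,1)->(1,0) = 2
Tile 7: (0,2)->(2,0) = 4
Tile 8: (1,0)->(2,1) = 2
Tile 6: (1,2)->(1,2) = 0
Tile 1: (2,0)->(0,0) = 2
Tile 2: (2,1)->(0,1) = 2
Tile 3: (2,2)->(0,2) = 2
Sum: 2 + 2 + 4 + 2 + 0 + 2 + 2 + 2 = 16

Answer: 16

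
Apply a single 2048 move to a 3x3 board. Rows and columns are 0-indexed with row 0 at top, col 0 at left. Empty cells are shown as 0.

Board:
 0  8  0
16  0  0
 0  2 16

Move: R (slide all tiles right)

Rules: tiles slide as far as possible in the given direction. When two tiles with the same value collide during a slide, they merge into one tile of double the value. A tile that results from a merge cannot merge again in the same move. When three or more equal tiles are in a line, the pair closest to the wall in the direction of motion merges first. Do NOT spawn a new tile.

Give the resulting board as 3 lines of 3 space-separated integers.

Answer:  0  0  8
 0  0 16
 0  2 16

Derivation:
Slide right:
row 0: [0, 8, 0] -> [0, 0, 8]
row 1: [16, 0, 0] -> [0, 0, 16]
row 2: [0, 2, 16] -> [0, 2, 16]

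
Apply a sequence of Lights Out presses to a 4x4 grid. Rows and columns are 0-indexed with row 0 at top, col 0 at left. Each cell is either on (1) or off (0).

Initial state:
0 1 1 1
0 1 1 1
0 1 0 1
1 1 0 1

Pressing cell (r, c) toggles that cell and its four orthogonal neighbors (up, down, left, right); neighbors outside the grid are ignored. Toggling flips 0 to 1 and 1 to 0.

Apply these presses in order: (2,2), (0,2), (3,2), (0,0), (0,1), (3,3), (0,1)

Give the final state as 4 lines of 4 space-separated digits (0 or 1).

Answer: 1 1 0 0
1 1 1 1
0 0 0 1
1 0 1 1

Derivation:
After press 1 at (2,2):
0 1 1 1
0 1 0 1
0 0 1 0
1 1 1 1

After press 2 at (0,2):
0 0 0 0
0 1 1 1
0 0 1 0
1 1 1 1

After press 3 at (3,2):
0 0 0 0
0 1 1 1
0 0 0 0
1 0 0 0

After press 4 at (0,0):
1 1 0 0
1 1 1 1
0 0 0 0
1 0 0 0

After press 5 at (0,1):
0 0 1 0
1 0 1 1
0 0 0 0
1 0 0 0

After press 6 at (3,3):
0 0 1 0
1 0 1 1
0 0 0 1
1 0 1 1

After press 7 at (0,1):
1 1 0 0
1 1 1 1
0 0 0 1
1 0 1 1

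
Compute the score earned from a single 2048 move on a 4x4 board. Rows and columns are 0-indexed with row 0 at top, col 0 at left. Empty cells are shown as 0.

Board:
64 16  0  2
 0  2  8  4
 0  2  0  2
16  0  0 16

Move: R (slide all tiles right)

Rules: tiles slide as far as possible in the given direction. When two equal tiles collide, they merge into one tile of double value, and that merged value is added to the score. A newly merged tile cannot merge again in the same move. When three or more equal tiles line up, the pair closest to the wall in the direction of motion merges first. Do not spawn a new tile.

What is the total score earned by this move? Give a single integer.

Slide right:
row 0: [64, 16, 0, 2] -> [0, 64, 16, 2]  score +0 (running 0)
row 1: [0, 2, 8, 4] -> [0, 2, 8, 4]  score +0 (running 0)
row 2: [0, 2, 0, 2] -> [0, 0, 0, 4]  score +4 (running 4)
row 3: [16, 0, 0, 16] -> [0, 0, 0, 32]  score +32 (running 36)
Board after move:
 0 64 16  2
 0  2  8  4
 0  0  0  4
 0  0  0 32

Answer: 36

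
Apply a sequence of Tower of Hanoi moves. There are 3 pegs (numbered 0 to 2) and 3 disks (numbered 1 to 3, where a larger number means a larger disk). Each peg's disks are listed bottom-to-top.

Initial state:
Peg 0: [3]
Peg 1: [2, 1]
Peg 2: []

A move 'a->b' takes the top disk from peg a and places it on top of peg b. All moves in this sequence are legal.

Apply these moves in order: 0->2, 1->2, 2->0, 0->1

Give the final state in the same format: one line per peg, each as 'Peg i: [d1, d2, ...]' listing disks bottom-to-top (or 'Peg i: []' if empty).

Answer: Peg 0: []
Peg 1: [2, 1]
Peg 2: [3]

Derivation:
After move 1 (0->2):
Peg 0: []
Peg 1: [2, 1]
Peg 2: [3]

After move 2 (1->2):
Peg 0: []
Peg 1: [2]
Peg 2: [3, 1]

After move 3 (2->0):
Peg 0: [1]
Peg 1: [2]
Peg 2: [3]

After move 4 (0->1):
Peg 0: []
Peg 1: [2, 1]
Peg 2: [3]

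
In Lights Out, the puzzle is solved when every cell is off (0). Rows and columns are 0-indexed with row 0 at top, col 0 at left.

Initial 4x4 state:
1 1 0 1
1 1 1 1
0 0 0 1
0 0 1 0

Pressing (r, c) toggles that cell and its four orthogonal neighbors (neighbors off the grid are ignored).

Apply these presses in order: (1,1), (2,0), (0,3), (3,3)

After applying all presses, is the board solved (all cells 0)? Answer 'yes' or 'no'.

After press 1 at (1,1):
1 0 0 1
0 0 0 1
0 1 0 1
0 0 1 0

After press 2 at (2,0):
1 0 0 1
1 0 0 1
1 0 0 1
1 0 1 0

After press 3 at (0,3):
1 0 1 0
1 0 0 0
1 0 0 1
1 0 1 0

After press 4 at (3,3):
1 0 1 0
1 0 0 0
1 0 0 0
1 0 0 1

Lights still on: 6

Answer: no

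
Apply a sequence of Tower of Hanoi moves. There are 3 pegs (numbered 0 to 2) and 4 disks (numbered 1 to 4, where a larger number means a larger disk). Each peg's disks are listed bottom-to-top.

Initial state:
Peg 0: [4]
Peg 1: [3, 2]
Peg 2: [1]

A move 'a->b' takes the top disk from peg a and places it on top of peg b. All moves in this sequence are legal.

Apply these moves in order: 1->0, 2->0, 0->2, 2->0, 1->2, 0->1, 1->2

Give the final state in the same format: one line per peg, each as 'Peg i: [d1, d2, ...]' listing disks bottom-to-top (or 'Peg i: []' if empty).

Answer: Peg 0: [4, 2]
Peg 1: []
Peg 2: [3, 1]

Derivation:
After move 1 (1->0):
Peg 0: [4, 2]
Peg 1: [3]
Peg 2: [1]

After move 2 (2->0):
Peg 0: [4, 2, 1]
Peg 1: [3]
Peg 2: []

After move 3 (0->2):
Peg 0: [4, 2]
Peg 1: [3]
Peg 2: [1]

After move 4 (2->0):
Peg 0: [4, 2, 1]
Peg 1: [3]
Peg 2: []

After move 5 (1->2):
Peg 0: [4, 2, 1]
Peg 1: []
Peg 2: [3]

After move 6 (0->1):
Peg 0: [4, 2]
Peg 1: [1]
Peg 2: [3]

After move 7 (1->2):
Peg 0: [4, 2]
Peg 1: []
Peg 2: [3, 1]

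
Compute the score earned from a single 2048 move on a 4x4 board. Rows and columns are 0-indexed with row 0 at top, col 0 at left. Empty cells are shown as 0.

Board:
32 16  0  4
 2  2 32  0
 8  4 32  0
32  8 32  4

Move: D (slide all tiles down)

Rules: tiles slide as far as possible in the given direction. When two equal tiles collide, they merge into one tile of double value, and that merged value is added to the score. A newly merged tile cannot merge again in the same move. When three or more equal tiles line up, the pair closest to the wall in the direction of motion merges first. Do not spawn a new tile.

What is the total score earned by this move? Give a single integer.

Answer: 72

Derivation:
Slide down:
col 0: [32, 2, 8, 32] -> [32, 2, 8, 32]  score +0 (running 0)
col 1: [16, 2, 4, 8] -> [16, 2, 4, 8]  score +0 (running 0)
col 2: [0, 32, 32, 32] -> [0, 0, 32, 64]  score +64 (running 64)
col 3: [4, 0, 0, 4] -> [0, 0, 0, 8]  score +8 (running 72)
Board after move:
32 16  0  0
 2  2  0  0
 8  4 32  0
32  8 64  8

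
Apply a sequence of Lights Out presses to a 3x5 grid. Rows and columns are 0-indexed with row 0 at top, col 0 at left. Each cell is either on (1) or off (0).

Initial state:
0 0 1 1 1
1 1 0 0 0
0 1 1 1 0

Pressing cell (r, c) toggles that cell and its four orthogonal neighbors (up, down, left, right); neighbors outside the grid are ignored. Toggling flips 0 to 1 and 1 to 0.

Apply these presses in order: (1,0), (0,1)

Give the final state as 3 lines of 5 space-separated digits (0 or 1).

After press 1 at (1,0):
1 0 1 1 1
0 0 0 0 0
1 1 1 1 0

After press 2 at (0,1):
0 1 0 1 1
0 1 0 0 0
1 1 1 1 0

Answer: 0 1 0 1 1
0 1 0 0 0
1 1 1 1 0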